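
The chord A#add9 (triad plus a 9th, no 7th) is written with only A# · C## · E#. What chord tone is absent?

B#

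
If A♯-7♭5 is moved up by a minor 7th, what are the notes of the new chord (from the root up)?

Transposed root: A# → G# (minor 7th up). So we spell G# half-diminished seventh:
G# — root
B — minor 3rd
D — diminished 5th
F# — minor 7th

G#  B  D  F#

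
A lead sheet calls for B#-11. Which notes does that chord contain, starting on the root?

B# – D# – F## – A# – C## – E#

Root B#, quality minor eleventh:
- root: B#
- minor 3rd: D#
- perfect 5th: F##
- minor 7th: A#
- major 9th: C##
- perfect 11th: E#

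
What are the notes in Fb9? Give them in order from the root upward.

Fb, Ab, Cb, Ebb, Gb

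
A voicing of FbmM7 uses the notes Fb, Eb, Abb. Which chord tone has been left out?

The full FbmM7 chord is Fb, Abb, Cb, Eb.
Comparing with the voicing, the perfect 5th (5th) — Cb — is absent.

Cb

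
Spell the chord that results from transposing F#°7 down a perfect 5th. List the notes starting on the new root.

B, D, F, A♭

F♯ down a perfect 5th → B. New chord: B diminished seventh.
Root: B
Minor 3rd (3rd): D
Diminished 5th (5th): F
Diminished 7th (7th): A♭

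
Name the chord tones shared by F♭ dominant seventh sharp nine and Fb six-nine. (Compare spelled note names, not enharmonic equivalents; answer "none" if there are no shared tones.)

F-flat – A-flat – C-flat

F♭ dominant seventh sharp nine = F-flat, A-flat, C-flat, E-double-flat, G.
Fb six-nine = F-flat, A-flat, C-flat, D-flat, G-flat.
Shared: F-flat, A-flat, C-flat.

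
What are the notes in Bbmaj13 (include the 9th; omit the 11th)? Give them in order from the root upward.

Bb D F A C G

Bbmaj13 is a major thirteenth built on Bb.
Root: Bb
Major 3rd (3rd): D
Perfect 5th (5th): F
Major 7th (7th): A
Major 9th (9th): C
Major 13th (13th): G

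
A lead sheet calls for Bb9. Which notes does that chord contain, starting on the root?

B♭ D F A♭ C

Bb9: dominant ninth on B♭.
B♭ — root
D — major 3rd
F — perfect 5th
A♭ — minor 7th
C — major 9th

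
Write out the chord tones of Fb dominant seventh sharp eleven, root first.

F-flat – A-flat – C-flat – E-double-flat – B-flat

Fb dominant seventh sharp eleven is a dominant seventh sharp eleven built on F-flat.
- root: F-flat
- major 3rd: A-flat
- perfect 5th: C-flat
- minor 7th: E-double-flat
- augmented 11th: B-flat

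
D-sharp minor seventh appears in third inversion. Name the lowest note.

C-sharp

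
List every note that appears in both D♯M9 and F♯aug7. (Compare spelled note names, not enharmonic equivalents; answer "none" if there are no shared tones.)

A#, C##

D♯M9: D# F## A# C## E#
F♯aug7: F# A# C## E
Common to both → A#, C##.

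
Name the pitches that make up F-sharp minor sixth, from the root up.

F-sharp minor sixth is a minor sixth built on F-sharp.
root → F-sharp
3rd (minor 3rd) → A
5th (perfect 5th) → C-sharp
6th (major 6th) → D-sharp

F-sharp  A  C-sharp  D-sharp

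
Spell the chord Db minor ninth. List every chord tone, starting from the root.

Db minor ninth: minor ninth on D-flat.
- root: D-flat
- minor 3rd: F-flat
- perfect 5th: A-flat
- minor 7th: C-flat
- major 9th: E-flat

D-flat  F-flat  A-flat  C-flat  E-flat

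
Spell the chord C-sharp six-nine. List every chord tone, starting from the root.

C#, E#, G#, A#, D#

Root C#, quality six-nine:
- root: C#
- major 3rd: E#
- perfect 5th: G#
- major 6th: A#
- major 9th: D#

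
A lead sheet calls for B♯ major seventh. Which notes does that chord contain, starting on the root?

Root B♯, quality major seventh:
root → B♯
3rd (major 3rd) → D𝄪
5th (perfect 5th) → F𝄪
7th (major 7th) → A𝄪

B♯  D𝄪  F𝄪  A𝄪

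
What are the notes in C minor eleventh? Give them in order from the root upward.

Root C, quality minor eleventh:
C — root
E-flat — minor 3rd
G — perfect 5th
B-flat — minor 7th
D — major 9th
F — perfect 11th

C  E-flat  G  B-flat  D  F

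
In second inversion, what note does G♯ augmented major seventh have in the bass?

G♯ augmented major seventh = G-sharp–B-sharp–D-double-sharp–F-double-sharp. Second inversion → fifth in the bass = D-double-sharp.

D-double-sharp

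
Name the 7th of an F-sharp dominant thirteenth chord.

E

Root of F-sharp dominant thirteenth = F#. The 7th is a minor 7th: F# up a minor 7th → E.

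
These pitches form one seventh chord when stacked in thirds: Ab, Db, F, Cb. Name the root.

Stacking in thirds gives Db – F – Ab – Cb, so Db is the root — Db dominant seventh.

Db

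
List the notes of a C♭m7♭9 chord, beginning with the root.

Cb  Ebb  Gb  Bbb  Dbb

Root Cb, quality minor seventh flat nine:
- root: Cb
- minor 3rd: Ebb
- perfect 5th: Gb
- minor 7th: Bbb
- minor 9th: Dbb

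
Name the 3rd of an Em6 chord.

Root of Em6 = E. The 3rd is a minor 3rd: E up a minor 3rd → G.

G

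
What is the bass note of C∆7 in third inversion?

B

C∆7 in root position is C–E–G–B.
Third inversion places the seventh in the bass, which is B.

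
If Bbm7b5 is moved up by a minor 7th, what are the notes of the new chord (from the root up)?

A minor 7th up from Bb is Ab, so the new chord is Ab half-diminished seventh.
Ab — root
Cb — minor 3rd
Ebb — diminished 5th
Gb — minor 7th

Ab  Cb  Ebb  Gb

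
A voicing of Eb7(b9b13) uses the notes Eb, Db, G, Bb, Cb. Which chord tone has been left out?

Fb

The full Eb7(b9b13) chord is Eb, G, Bb, Db, Fb, Cb.
Comparing with the voicing, the minor 9th (9th) — Fb — is absent.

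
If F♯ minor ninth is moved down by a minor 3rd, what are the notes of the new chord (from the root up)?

D# – F# – A# – C# – E#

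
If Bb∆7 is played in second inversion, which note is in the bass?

Bb∆7 in root position is Bb–D–F–A.
Second inversion places the fifth in the bass, which is F.

F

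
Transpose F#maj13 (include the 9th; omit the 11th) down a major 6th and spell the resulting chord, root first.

A major 6th down from F♯ is A, so the new chord is A major thirteenth.
A — root
C♯ — major 3rd
E — perfect 5th
G♯ — major 7th
B — major 9th
F♯ — major 13th

A  C♯  E  G♯  B  F♯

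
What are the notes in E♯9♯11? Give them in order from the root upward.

E♯9♯11 is a dominant ninth sharp eleven built on E♯.
root → E♯
3rd (major 3rd) → G𝄪
5th (perfect 5th) → B♯
7th (minor 7th) → D♯
9th (major 9th) → F𝄪
11th (augmented 11th) → A𝄪

E♯, G𝄪, B♯, D♯, F𝄪, A𝄪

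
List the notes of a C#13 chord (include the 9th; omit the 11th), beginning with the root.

C#, E#, G#, B, D#, A#

Root C#, quality dominant thirteenth:
Root: C#
Major 3rd (3rd): E#
Perfect 5th (5th): G#
Minor 7th (7th): B
Major 9th (9th): D#
Major 13th (13th): A#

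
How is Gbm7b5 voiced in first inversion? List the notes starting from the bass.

In root position, Gbm7b5 is Gb–Bbb–Dbb–Fb.
First inversion puts the third (Bbb) in the bass.

Bbb  Dbb  Fb  Gb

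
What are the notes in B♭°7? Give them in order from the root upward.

B♭, D♭, F♭, A𝄫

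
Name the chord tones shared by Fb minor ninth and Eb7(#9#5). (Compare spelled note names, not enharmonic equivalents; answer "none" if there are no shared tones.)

none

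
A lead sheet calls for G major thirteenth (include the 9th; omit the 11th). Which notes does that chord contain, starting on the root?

G B D F# A E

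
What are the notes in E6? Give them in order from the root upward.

E6 is a major sixth built on E.
root → E
3rd (major 3rd) → G♯
5th (perfect 5th) → B
6th (major 6th) → C♯

E, G♯, B, C♯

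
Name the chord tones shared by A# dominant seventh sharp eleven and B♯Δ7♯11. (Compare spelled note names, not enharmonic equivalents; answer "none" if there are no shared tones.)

D##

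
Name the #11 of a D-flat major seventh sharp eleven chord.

G

D-flat major seventh sharp eleven is built on D-flat; its 11th is an augmented 11th above the root.
A fourth above D uses the letter G, and the augmented 11th above D-flat is G.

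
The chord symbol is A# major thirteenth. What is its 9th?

A# major thirteenth is built on A-sharp; its 9th is a major 9th above the root.
A second above A uses the letter B, and the major 9th above A-sharp is B-sharp.

B-sharp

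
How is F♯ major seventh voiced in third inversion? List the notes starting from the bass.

E-sharp F-sharp A-sharp C-sharp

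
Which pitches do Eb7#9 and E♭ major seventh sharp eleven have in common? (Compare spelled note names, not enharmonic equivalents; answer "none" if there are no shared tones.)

Eb G Bb

Eb7#9: Eb G Bb Db F#
E♭ major seventh sharp eleven: Eb G Bb D A
Common to both → Eb, G, Bb.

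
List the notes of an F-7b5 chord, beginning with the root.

F-7b5 is a half-diminished seventh built on F.
- root: F
- minor 3rd: Ab
- diminished 5th: Cb
- minor 7th: Eb

F  Ab  Cb  Eb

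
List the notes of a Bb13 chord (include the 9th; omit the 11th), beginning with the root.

B♭, D, F, A♭, C, G

Bb13 is a dominant thirteenth built on B♭.
- root: B♭
- major 3rd: D
- perfect 5th: F
- minor 7th: A♭
- major 9th: C
- major 13th: G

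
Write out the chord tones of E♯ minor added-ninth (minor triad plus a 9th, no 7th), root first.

Root E-sharp, quality minor added-ninth:
Root: E-sharp
Minor 3rd (3rd): G-sharp
Perfect 5th (5th): B-sharp
Major 9th (9th): F-double-sharp

E-sharp  G-sharp  B-sharp  F-double-sharp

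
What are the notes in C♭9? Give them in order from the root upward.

C♭9: dominant ninth on Cb.
root → Cb
3rd (major 3rd) → Eb
5th (perfect 5th) → Gb
7th (minor 7th) → Bbb
9th (major 9th) → Db

Cb, Eb, Gb, Bbb, Db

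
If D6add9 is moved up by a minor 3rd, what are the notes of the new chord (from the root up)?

Transposed root: D → F (minor 3rd up). So we spell F six-nine:
Root: F
Major 3rd (3rd): A
Perfect 5th (5th): C
Major 6th (6th): D
Major 9th (9th): G

F – A – C – D – G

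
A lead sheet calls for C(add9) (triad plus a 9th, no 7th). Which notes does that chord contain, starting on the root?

C – E – G – D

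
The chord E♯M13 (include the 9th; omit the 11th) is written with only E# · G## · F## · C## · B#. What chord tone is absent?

D##

The full E♯M13 chord is E#, G##, B#, D##, F##, C##.
Comparing with the voicing, the major 7th (7th) — D## — is absent.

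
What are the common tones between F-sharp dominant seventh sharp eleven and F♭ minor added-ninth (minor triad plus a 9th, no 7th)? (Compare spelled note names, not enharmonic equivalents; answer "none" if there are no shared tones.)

none

F-sharp dominant seventh sharp eleven: F# A# C# E B#
F♭ minor added-ninth: Fb Abb Cb Gb
Common to both → none.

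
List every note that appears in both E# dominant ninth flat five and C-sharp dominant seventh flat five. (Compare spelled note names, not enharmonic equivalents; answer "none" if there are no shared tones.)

E-sharp, B

E# dominant ninth flat five: E-sharp G-double-sharp B D-sharp F-double-sharp
C-sharp dominant seventh flat five: C-sharp E-sharp G B
Common to both → E-sharp, B.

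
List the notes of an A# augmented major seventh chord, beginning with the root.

Root A♯, quality augmented major seventh:
root → A♯
3rd (major 3rd) → C𝄪
5th (augmented 5th) → E𝄪
7th (major 7th) → G𝄪

A♯, C𝄪, E𝄪, G𝄪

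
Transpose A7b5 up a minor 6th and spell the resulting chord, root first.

F A Cb Eb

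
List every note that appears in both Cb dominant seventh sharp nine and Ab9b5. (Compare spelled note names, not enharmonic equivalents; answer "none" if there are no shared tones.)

Gb

Cb dominant seventh sharp nine = Cb, Eb, Gb, Bbb, D.
Ab9b5 = Ab, C, Ebb, Gb, Bb.
Shared: Gb.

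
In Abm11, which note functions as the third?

Abm11 is built on Ab; its 3rd is a minor 3rd above the root.
A third above A uses the letter C, and the minor 3rd above Ab is Cb.

Cb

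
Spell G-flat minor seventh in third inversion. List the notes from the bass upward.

F-flat, G-flat, B-double-flat, D-flat

G-flat minor seventh = G-flat–B-double-flat–D-flat–F-flat; third inversion → seventh (F-flat) lowest.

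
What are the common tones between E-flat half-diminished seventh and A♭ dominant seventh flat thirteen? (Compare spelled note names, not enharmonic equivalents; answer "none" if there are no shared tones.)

E-flat half-diminished seventh: E-flat G-flat B-double-flat D-flat
A♭ dominant seventh flat thirteen: A-flat C E-flat G-flat F-flat
Common to both → E-flat, G-flat.

E-flat, G-flat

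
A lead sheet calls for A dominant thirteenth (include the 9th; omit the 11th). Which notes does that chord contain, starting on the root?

A C-sharp E G B F-sharp

A dominant thirteenth: dominant thirteenth on A.
root → A
3rd (major 3rd) → C-sharp
5th (perfect 5th) → E
7th (minor 7th) → G
9th (major 9th) → B
13th (major 13th) → F-sharp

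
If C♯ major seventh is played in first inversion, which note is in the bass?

C♯ major seventh in root position is C-sharp–E-sharp–G-sharp–B-sharp.
First inversion places the third in the bass, which is E-sharp.

E-sharp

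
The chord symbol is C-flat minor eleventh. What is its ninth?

D-flat

C-flat minor eleventh is built on C-flat; its 9th is a major 9th above the root.
A second above C uses the letter D, and the major 9th above C-flat is D-flat.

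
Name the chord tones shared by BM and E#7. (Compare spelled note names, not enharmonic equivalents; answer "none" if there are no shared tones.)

BM = B, D#, F#.
E#7 = E#, G##, B#, D#.
Shared: D#.

D#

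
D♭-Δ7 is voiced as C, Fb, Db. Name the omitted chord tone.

Ab

The full D♭-Δ7 chord is Db, Fb, Ab, C.
Comparing with the voicing, the perfect 5th (5th) — Ab — is absent.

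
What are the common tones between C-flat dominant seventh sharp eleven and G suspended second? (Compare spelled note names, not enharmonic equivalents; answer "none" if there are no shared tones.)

none

C-flat dominant seventh sharp eleven = C-flat, E-flat, G-flat, B-double-flat, F.
G suspended second = G, A, D.
Shared: none.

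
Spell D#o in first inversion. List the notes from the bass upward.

D#o = D#–F#–A; first inversion → third (F#) lowest.

F#  A  D#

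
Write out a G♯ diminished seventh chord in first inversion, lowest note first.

B, D, F, G#

In root position, G♯ diminished seventh is G#–B–D–F.
First inversion puts the third (B) in the bass.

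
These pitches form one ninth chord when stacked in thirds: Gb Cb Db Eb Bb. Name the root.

Arranged so that each adjacent pair is a third by letter name: Cb – Eb – Gb – Bb – Db.
The bottom of that stack, Cb, is the root (this is Cb major ninth).

Cb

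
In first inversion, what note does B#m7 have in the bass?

D#

B#m7 in root position is B#–D#–F##–A#.
First inversion places the third in the bass, which is D#.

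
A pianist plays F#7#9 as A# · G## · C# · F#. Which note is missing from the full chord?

E

F#7#9 = F#, A#, C#, E, G##. The voicing lacks the 7th (minor 7th), E.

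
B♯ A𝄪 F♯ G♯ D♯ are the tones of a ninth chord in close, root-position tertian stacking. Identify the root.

G♯

Arranged so that each adjacent pair is a third by letter name: G♯ – B♯ – D♯ – F♯ – A𝄪.
The bottom of that stack, G♯, is the root (this is G♯ dominant seventh sharp nine).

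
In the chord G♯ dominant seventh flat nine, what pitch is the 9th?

A

G♯ dominant seventh flat nine is built on G#; its 9th is a minor 9th above the root.
A second above G uses the letter A, and the minor 9th above G# is A.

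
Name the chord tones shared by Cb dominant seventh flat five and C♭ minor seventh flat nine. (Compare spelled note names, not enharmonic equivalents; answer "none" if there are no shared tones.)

C-flat, B-double-flat

Cb dominant seventh flat five: C-flat E-flat G-double-flat B-double-flat
C♭ minor seventh flat nine: C-flat E-double-flat G-flat B-double-flat D-double-flat
Common to both → C-flat, B-double-flat.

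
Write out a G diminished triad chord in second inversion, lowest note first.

In root position, G diminished triad is G–Bb–Db.
Second inversion puts the fifth (Db) in the bass.

Db – G – Bb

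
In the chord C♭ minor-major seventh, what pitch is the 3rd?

C♭ minor-major seventh is built on C♭; its 3rd is a minor 3rd above the root.
A third above C uses the letter E, and the minor 3rd above C♭ is E𝄫.

E𝄫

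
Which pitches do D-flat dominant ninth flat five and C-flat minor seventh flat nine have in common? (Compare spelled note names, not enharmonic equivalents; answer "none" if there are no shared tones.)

D-flat dominant ninth flat five: D-flat F A-double-flat C-flat E-flat
C-flat minor seventh flat nine: C-flat E-double-flat G-flat B-double-flat D-double-flat
Common to both → C-flat.

C-flat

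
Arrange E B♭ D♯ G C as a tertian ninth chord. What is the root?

Stacking in thirds gives C – E – G – B♭ – D♯, so C is the root — C dominant seventh sharp nine.

C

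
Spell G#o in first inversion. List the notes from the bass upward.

G#o = G♯–B–D; first inversion → third (B) lowest.

B, D, G♯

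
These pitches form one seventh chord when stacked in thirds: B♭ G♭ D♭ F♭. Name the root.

Arranged so that each adjacent pair is a third by letter name: G♭ – B♭ – D♭ – F♭.
The bottom of that stack, G♭, is the root (this is G♭ dominant seventh).

G♭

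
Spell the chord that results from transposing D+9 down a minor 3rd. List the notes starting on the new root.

B D# F## A C#

D down a minor 3rd → B. New chord: B dominant ninth sharp five.
Root: B
Major 3rd (3rd): D#
Augmented 5th (5th): F##
Minor 7th (7th): A
Major 9th (9th): C#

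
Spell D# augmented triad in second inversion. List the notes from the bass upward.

A## – D# – F##

D# augmented triad = D#–F##–A##; second inversion → fifth (A##) lowest.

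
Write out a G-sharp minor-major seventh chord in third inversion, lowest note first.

F##, G#, B, D#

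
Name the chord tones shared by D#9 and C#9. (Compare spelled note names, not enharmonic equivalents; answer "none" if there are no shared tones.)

D♯  C♯  E♯

D#9: D♯ F𝄪 A♯ C♯ E♯
C#9: C♯ E♯ G♯ B D♯
Common to both → D♯, C♯, E♯.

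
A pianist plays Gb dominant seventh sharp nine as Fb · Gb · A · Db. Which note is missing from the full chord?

Bb

The full Gb dominant seventh sharp nine chord is Gb, Bb, Db, Fb, A.
Comparing with the voicing, the major 3rd (3rd) — Bb — is absent.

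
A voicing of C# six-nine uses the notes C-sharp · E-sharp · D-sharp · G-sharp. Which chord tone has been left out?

C# six-nine = C-sharp, E-sharp, G-sharp, A-sharp, D-sharp. The voicing lacks the 6th (major 6th), A-sharp.

A-sharp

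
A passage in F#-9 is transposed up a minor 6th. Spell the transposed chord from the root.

A minor 6th up from F# is D, so the new chord is D minor ninth.
Root: D
Minor 3rd (3rd): F
Perfect 5th (5th): A
Minor 7th (7th): C
Major 9th (9th): E

D, F, A, C, E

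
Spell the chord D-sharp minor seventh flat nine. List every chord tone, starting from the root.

D-sharp minor seventh flat nine: minor seventh flat nine on D-sharp.
D-sharp — root
F-sharp — minor 3rd
A-sharp — perfect 5th
C-sharp — minor 7th
E — minor 9th

D-sharp, F-sharp, A-sharp, C-sharp, E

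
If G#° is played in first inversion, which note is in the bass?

G#° = G#–B–D. First inversion → third in the bass = B.

B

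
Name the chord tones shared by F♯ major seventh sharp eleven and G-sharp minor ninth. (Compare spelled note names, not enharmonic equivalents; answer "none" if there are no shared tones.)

F♯ – A♯

F♯ major seventh sharp eleven = F♯, A♯, C♯, E♯, B♯.
G-sharp minor ninth = G♯, B, D♯, F♯, A♯.
Shared: F♯, A♯.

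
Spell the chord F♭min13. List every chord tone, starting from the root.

F♭min13 is a minor thirteenth built on Fb.
- root: Fb
- minor 3rd: Abb
- perfect 5th: Cb
- minor 7th: Ebb
- major 9th: Gb
- perfect 11th: Bbb
- major 13th: Db

Fb, Abb, Cb, Ebb, Gb, Bbb, Db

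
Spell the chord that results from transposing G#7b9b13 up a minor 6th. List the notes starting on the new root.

E, G#, B, D, F, C

A minor 6th up from G# is E, so the new chord is E dominant seventh flat nine flat thirteen.
E — root
G# — major 3rd
B — perfect 5th
D — minor 7th
F — minor 9th
C — minor 13th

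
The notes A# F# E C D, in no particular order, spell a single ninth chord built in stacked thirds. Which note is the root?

Stacking in thirds gives D – F# – A# – C – E, so D is the root — D dominant ninth sharp five.

D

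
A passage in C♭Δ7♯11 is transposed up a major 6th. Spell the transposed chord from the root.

Cb up a major 6th → Ab. New chord: Ab major seventh sharp eleven.
root → Ab
3rd (major 3rd) → C
5th (perfect 5th) → Eb
7th (major 7th) → G
11th (augmented 11th) → D

Ab – C – Eb – G – D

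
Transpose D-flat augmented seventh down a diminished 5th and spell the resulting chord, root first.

D-flat down a diminished 5th → G. New chord: G augmented seventh.
root → G
3rd (major 3rd) → B
5th (augmented 5th) → D-sharp
7th (minor 7th) → F

G B D-sharp F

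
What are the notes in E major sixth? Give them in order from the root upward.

E, G#, B, C#

E major sixth: major sixth on E.
- root: E
- major 3rd: G#
- perfect 5th: B
- major 6th: C#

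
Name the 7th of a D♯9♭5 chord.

D♯9♭5 is built on D#; its 7th is a minor 7th above the root.
A seventh above D uses the letter C, and the minor 7th above D# is C#.

C#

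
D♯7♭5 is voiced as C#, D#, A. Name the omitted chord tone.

F##

The full D♯7♭5 chord is D#, F##, A, C#.
Comparing with the voicing, the major 3rd (3rd) — F## — is absent.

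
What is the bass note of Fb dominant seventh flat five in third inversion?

Fb dominant seventh flat five in root position is F-flat–A-flat–C-double-flat–E-double-flat.
Third inversion places the seventh in the bass, which is E-double-flat.

E-double-flat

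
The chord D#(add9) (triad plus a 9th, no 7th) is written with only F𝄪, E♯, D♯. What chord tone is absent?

A♯

The full D#(add9) chord is D♯, F𝄪, A♯, E♯.
Comparing with the voicing, the perfect 5th (5th) — A♯ — is absent.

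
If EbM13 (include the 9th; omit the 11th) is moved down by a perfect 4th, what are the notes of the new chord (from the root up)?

A perfect 4th down from E♭ is B♭, so the new chord is B♭ major thirteenth.
B♭ — root
D — major 3rd
F — perfect 5th
A — major 7th
C — major 9th
G — major 13th

B♭ D F A C G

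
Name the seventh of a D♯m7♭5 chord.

C♯

D♯m7♭5 is built on D♯; its 7th is a minor 7th above the root.
A seventh above D uses the letter C, and the minor 7th above D♯ is C♯.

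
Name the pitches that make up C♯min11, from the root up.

Root C#, quality minor eleventh:
Root: C#
Minor 3rd (3rd): E
Perfect 5th (5th): G#
Minor 7th (7th): B
Major 9th (9th): D#
Perfect 11th (11th): F#

C#, E, G#, B, D#, F#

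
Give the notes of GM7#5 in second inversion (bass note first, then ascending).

GM7#5 = G–B–D#–F#; second inversion → fifth (D#) lowest.

D#, F#, G, B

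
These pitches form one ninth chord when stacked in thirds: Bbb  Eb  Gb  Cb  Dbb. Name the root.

Cb

Stacking in thirds gives Cb – Eb – Gb – Bbb – Dbb, so Cb is the root — Cb dominant seventh flat nine.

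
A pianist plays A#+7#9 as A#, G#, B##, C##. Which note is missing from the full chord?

E##

A#+7#9 = A#, C##, E##, G#, B##. The voicing lacks the 5th (augmented 5th), E##.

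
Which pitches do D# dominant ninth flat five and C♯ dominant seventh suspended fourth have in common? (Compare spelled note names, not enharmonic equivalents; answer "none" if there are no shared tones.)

C-sharp

D# dominant ninth flat five = D-sharp, F-double-sharp, A, C-sharp, E-sharp.
C♯ dominant seventh suspended fourth = C-sharp, F-sharp, G-sharp, B.
Shared: C-sharp.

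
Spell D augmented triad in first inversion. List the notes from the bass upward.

F# A# D

In root position, D augmented triad is D–F#–A#.
First inversion puts the third (F#) in the bass.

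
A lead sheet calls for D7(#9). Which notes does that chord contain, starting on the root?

D, F#, A, C, E#

Root D, quality dominant seventh sharp nine:
root → D
3rd (major 3rd) → F#
5th (perfect 5th) → A
7th (minor 7th) → C
9th (augmented 9th) → E#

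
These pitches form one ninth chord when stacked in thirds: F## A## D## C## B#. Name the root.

Arranged so that each adjacent pair is a third by letter name: B# – D## – F## – A## – C##.
The bottom of that stack, B#, is the root (this is B# major ninth).

B#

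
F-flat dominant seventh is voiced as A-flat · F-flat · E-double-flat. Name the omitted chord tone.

The full F-flat dominant seventh chord is F-flat, A-flat, C-flat, E-double-flat.
Comparing with the voicing, the perfect 5th (5th) — C-flat — is absent.

C-flat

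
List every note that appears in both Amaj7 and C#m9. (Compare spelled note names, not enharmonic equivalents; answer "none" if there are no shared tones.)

Amaj7 = A, C#, E, G#.
C#m9 = C#, E, G#, B, D#.
Shared: C#, E, G#.

C#, E, G#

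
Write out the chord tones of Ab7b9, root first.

Ab – C – Eb – Gb – Bbb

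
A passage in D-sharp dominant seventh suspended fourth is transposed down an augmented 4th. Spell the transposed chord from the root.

A D E G

D-sharp down an augmented 4th → A. New chord: A dominant seventh suspended fourth.
- root: A
- perfect 4th: D
- perfect 5th: E
- minor 7th: G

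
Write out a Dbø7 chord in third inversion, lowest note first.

Cb, Db, Fb, Abb

Dbø7 = Db–Fb–Abb–Cb; third inversion → seventh (Cb) lowest.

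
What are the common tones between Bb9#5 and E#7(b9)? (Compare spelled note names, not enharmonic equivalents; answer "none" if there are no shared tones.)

F#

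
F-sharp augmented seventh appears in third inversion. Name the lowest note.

E

F-sharp augmented seventh = F-sharp–A-sharp–C-double-sharp–E. Third inversion → seventh in the bass = E.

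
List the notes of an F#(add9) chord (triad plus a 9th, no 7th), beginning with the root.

F♯, A♯, C♯, G♯

F#(add9): added-ninth on F♯.
F♯ — root
A♯ — major 3rd
C♯ — perfect 5th
G♯ — major 9th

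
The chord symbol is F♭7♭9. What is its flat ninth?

Gbb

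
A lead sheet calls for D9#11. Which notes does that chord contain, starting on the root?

D, F♯, A, C, E, G♯

D9#11: dominant ninth sharp eleven on D.
- root: D
- major 3rd: F♯
- perfect 5th: A
- minor 7th: C
- major 9th: E
- augmented 11th: G♯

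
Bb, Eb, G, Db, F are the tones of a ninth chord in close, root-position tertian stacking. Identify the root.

Eb

Stacking in thirds gives Eb – G – Bb – Db – F, so Eb is the root — Eb dominant ninth.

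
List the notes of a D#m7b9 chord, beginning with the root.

D♯  F♯  A♯  C♯  E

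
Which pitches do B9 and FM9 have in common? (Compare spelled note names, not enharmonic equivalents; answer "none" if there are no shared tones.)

A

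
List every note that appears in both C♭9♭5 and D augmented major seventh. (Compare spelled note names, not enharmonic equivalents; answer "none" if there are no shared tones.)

none

C♭9♭5 = Cb, Eb, Gbb, Bbb, Db.
D augmented major seventh = D, F#, A#, C#.
Shared: none.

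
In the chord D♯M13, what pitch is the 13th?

Root of D♯M13 = D#. The 13th is a major 13th: D# up a major 13th → B#.

B#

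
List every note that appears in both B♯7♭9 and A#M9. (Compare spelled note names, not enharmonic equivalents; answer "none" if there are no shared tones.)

B♯7♭9: B# D## F## A# C#
A#M9: A# C## E# G## B#
Common to both → B#, A#.

B#, A#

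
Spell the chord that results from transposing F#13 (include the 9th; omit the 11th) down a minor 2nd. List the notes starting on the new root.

Transposed root: F# → E# (minor 2nd down). So we spell E# dominant thirteenth:
Root: E#
Major 3rd (3rd): G##
Perfect 5th (5th): B#
Minor 7th (7th): D#
Major 9th (9th): F##
Major 13th (13th): C##

E#, G##, B#, D#, F##, C##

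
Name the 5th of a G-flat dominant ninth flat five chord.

Dbb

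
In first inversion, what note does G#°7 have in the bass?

B

G#°7 = G#–B–D–F. First inversion → third in the bass = B.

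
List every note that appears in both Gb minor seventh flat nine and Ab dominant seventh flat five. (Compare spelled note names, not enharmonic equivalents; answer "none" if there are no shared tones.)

G-flat

Gb minor seventh flat nine = G-flat, B-double-flat, D-flat, F-flat, A-double-flat.
Ab dominant seventh flat five = A-flat, C, E-double-flat, G-flat.
Shared: G-flat.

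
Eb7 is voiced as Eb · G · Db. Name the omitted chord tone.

The full Eb7 chord is Eb, G, Bb, Db.
Comparing with the voicing, the perfect 5th (5th) — Bb — is absent.

Bb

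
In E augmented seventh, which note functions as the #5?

Root of E augmented seventh = E. The 5th is an augmented 5th: E up an augmented 5th → B-sharp.

B-sharp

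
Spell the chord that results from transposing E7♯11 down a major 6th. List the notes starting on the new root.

E down a major 6th → G. New chord: G dominant seventh sharp eleven.
- root: G
- major 3rd: B
- perfect 5th: D
- minor 7th: F
- augmented 11th: C#

G, B, D, F, C#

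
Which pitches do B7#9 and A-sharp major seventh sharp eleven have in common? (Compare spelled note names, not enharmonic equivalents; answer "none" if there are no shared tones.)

B7#9: B D# F# A C##
A-sharp major seventh sharp eleven: A# C## E# G## D##
Common to both → C##.

C##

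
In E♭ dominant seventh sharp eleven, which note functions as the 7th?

E♭ dominant seventh sharp eleven is built on Eb; its 7th is a minor 7th above the root.
A seventh above E uses the letter D, and the minor 7th above Eb is Db.

Db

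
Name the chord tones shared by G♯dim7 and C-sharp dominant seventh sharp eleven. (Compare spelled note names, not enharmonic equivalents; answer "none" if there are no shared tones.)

G♯dim7: G# B D F
C-sharp dominant seventh sharp eleven: C# E# G# B F##
Common to both → G#, B.

G# B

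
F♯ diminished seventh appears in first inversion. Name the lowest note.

A

F♯ diminished seventh = F#–A–C–Eb. First inversion → third in the bass = A.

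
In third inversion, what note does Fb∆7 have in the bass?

Fb∆7 = F♭–A♭–C♭–E♭. Third inversion → seventh in the bass = E♭.

E♭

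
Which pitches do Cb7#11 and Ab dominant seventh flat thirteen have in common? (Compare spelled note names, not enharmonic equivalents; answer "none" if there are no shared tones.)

Cb7#11: C♭ E♭ G♭ B𝄫 F
Ab dominant seventh flat thirteen: A♭ C E♭ G♭ F♭
Common to both → E♭, G♭.

E♭, G♭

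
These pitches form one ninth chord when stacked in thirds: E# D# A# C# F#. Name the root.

D#

Arranged so that each adjacent pair is a third by letter name: D# – F# – A# – C# – E#.
The bottom of that stack, D#, is the root (this is D# minor ninth).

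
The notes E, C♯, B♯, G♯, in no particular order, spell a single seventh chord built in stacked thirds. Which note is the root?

Stacking in thirds gives C♯ – E – G♯ – B♯, so C♯ is the root — C♯ minor-major seventh.

C♯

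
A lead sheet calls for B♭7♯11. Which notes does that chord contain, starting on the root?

B♭7♯11 is a dominant seventh sharp eleven built on Bb.
Bb — root
D — major 3rd
F — perfect 5th
Ab — minor 7th
E — augmented 11th

Bb – D – F – Ab – E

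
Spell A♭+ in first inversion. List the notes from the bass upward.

A♭+ = Ab–C–E; first inversion → third (C) lowest.

C, E, Ab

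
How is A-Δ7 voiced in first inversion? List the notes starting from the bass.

C  E  G#  A

In root position, A-Δ7 is A–C–E–G#.
First inversion puts the third (C) in the bass.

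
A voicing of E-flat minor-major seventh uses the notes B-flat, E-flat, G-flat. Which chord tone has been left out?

D

The full E-flat minor-major seventh chord is E-flat, G-flat, B-flat, D.
Comparing with the voicing, the major 7th (7th) — D — is absent.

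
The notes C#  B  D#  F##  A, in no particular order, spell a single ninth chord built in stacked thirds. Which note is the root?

Arranged so that each adjacent pair is a third by letter name: B – D# – F## – A – C#.
The bottom of that stack, B, is the root (this is B dominant ninth sharp five).

B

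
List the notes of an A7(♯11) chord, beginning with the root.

Root A, quality dominant seventh sharp eleven:
A — root
C# — major 3rd
E — perfect 5th
G — minor 7th
D# — augmented 11th

A, C#, E, G, D#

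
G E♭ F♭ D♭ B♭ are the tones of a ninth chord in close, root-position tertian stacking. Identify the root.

E♭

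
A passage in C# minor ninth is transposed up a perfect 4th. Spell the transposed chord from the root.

F-sharp A C-sharp E G-sharp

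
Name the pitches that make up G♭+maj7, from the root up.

G♭+maj7 is an augmented major seventh built on Gb.
Root: Gb
Major 3rd (3rd): Bb
Augmented 5th (5th): D
Major 7th (7th): F

Gb  Bb  D  F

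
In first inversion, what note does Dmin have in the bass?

F

Dmin in root position is D–F–A.
First inversion places the third in the bass, which is F.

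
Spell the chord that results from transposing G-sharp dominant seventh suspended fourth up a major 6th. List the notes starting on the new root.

E-sharp, A-sharp, B-sharp, D-sharp

Transposed root: G-sharp → E-sharp (major 6th up). So we spell E-sharp dominant seventh suspended fourth:
E-sharp — root
A-sharp — perfect 4th
B-sharp — perfect 5th
D-sharp — minor 7th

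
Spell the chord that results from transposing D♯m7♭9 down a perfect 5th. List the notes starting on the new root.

G# B D# F# A

Transposed root: D# → G# (perfect 5th down). So we spell G# minor seventh flat nine:
- root: G#
- minor 3rd: B
- perfect 5th: D#
- minor 7th: F#
- minor 9th: A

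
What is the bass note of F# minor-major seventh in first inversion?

F# minor-major seventh = F-sharp–A–C-sharp–E-sharp. First inversion → third in the bass = A.

A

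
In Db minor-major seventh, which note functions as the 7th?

Root of Db minor-major seventh = Db. The 7th is a major 7th: Db up a major 7th → C.

C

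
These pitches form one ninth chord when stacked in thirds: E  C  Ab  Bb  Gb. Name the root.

Arranged so that each adjacent pair is a third by letter name: Ab – C – E – Gb – Bb.
The bottom of that stack, Ab, is the root (this is Ab dominant ninth sharp five).

Ab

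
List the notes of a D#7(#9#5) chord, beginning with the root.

D#7(#9#5): dominant seventh sharp nine sharp five on D#.
D# — root
F## — major 3rd
A## — augmented 5th
C# — minor 7th
E## — augmented 9th

D#, F##, A##, C#, E##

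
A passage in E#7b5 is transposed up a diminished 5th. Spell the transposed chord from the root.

B, D♯, F, A

A diminished 5th up from E♯ is B, so the new chord is B dominant seventh flat five.
Root: B
Major 3rd (3rd): D♯
Diminished 5th (5th): F
Minor 7th (7th): A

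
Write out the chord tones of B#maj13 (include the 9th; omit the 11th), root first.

B# – D## – F## – A## – C## – G##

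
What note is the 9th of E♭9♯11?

Root of E♭9♯11 = E♭. The 9th is a major 9th: E♭ up a major 9th → F.

F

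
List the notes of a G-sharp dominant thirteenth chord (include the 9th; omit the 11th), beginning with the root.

G#  B#  D#  F#  A#  E#

G-sharp dominant thirteenth is a dominant thirteenth built on G#.
G# — root
B# — major 3rd
D# — perfect 5th
F# — minor 7th
A# — major 9th
E# — major 13th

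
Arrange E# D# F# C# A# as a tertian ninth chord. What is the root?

Stacking in thirds gives D# – F# – A# – C# – E#, so D# is the root — D# minor ninth.

D#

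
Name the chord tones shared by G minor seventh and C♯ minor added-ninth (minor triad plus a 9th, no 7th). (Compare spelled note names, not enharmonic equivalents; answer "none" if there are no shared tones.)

none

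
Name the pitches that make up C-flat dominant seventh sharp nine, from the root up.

C-flat E-flat G-flat B-double-flat D

Root C-flat, quality dominant seventh sharp nine:
- root: C-flat
- major 3rd: E-flat
- perfect 5th: G-flat
- minor 7th: B-double-flat
- augmented 9th: D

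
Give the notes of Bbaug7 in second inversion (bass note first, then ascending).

F#  Ab  Bb  D

Bbaug7 = Bb–D–F#–Ab; second inversion → fifth (F#) lowest.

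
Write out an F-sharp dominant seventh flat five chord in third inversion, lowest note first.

E – F♯ – A♯ – C

F-sharp dominant seventh flat five = F♯–A♯–C–E; third inversion → seventh (E) lowest.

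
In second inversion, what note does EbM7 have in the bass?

B♭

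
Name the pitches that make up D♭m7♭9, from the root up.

Db Fb Ab Cb Ebb

D♭m7♭9: minor seventh flat nine on Db.
- root: Db
- minor 3rd: Fb
- perfect 5th: Ab
- minor 7th: Cb
- minor 9th: Ebb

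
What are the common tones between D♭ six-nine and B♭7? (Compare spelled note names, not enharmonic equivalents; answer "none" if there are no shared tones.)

D♭ six-nine: D♭ F A♭ B♭ E♭
B♭7: B♭ D F A♭
Common to both → F, A♭, B♭.

F, A♭, B♭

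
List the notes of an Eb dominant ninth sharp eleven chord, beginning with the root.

Eb G Bb Db F A

Root Eb, quality dominant ninth sharp eleven:
Eb — root
G — major 3rd
Bb — perfect 5th
Db — minor 7th
F — major 9th
A — augmented 11th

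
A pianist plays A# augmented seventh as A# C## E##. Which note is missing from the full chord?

G#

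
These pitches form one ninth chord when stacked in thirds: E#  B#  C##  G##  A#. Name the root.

A#

Stacking in thirds gives A# – C## – E# – G## – B#, so A# is the root — A# major ninth.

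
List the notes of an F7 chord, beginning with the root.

F A C Eb

Root F, quality dominant seventh:
F — root
A — major 3rd
C — perfect 5th
Eb — minor 7th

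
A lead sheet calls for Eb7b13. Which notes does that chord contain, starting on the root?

Eb  G  Bb  Db  Cb

Eb7b13: dominant seventh flat thirteen on Eb.
Root: Eb
Major 3rd (3rd): G
Perfect 5th (5th): Bb
Minor 7th (7th): Db
Minor 13th (13th): Cb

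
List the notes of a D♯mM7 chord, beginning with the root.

D♯mM7: minor-major seventh on D#.
D# — root
F# — minor 3rd
A# — perfect 5th
C## — major 7th

D#  F#  A#  C##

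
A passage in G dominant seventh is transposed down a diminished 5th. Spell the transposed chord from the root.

A diminished 5th down from G is C-sharp, so the new chord is C-sharp dominant seventh.
C-sharp — root
E-sharp — major 3rd
G-sharp — perfect 5th
B — minor 7th

C-sharp – E-sharp – G-sharp – B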